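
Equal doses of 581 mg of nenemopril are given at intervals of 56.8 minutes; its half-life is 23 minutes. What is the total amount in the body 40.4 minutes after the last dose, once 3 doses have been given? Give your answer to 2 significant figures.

The 3 doses were given 154, 97.2, 40.4 minutes ago.
Total = 581·(1/2)^(154/23) + 581·(1/2)^(97.2/23) + 581·(1/2)^(40.4/23)
      = 5.6051 + 31.045 + 171.95 ≈ 208.6 mg.

210 mg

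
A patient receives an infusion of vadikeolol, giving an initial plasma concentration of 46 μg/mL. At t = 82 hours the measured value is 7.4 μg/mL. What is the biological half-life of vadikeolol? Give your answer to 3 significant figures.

A/A₀ = 7.4/46 ≈ 0.16087.
n = log₂(6.2162) ≈ 2.636 half-lives elapsed in 82 hours.
t½ = 82/2.636 ≈ 31.107 hours.

31.1 hours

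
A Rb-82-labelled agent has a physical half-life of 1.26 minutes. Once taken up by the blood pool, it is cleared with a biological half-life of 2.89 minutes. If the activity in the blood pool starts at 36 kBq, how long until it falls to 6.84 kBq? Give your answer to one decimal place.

1/t_eff = 1/t_phys + 1/t_biol = 1/1.26 + 1/2.89 = 1.1397 per minute.
t_eff = 1.26 × 2.89 / (1.26 + 2.89) ≈ 0.87745 minutes.
n = log₂(36/6.84) ≈ 2.3959; t = 2.3959 × 0.87745 ≈ 2.1023 minutes.

2.1 minutes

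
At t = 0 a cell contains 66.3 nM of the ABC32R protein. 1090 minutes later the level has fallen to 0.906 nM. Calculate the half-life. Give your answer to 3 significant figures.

176 minutes

A/A₀ = 0.906/66.3 ≈ 0.013665.
n = log₂(73.179) ≈ 6.1934 half-lives elapsed in 1090 minutes.
t½ = 1090/6.1934 ≈ 176 minutes.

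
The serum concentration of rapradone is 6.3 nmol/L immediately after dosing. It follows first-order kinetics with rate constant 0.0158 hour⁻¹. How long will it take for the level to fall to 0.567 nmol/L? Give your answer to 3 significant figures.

t½ = ln 2 / λ = 0.69315 / 0.0158 ≈ 43.87 hours.
Fraction remaining = 0.567/6.3 ≈ 0.09.
n = log₂(6.3/0.567) = ln(11.111)/ln 2 ≈ 3.4739 half-lives.
t = n × t½ = 3.4739 × 43.87 ≈ 152.4 hours.

152 hours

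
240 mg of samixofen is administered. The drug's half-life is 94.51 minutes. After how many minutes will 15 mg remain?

378.04 minutes

15/240 = 1/16, so 4 half-lives have elapsed.
t = 4 × 94.51 = 378.04 minutes.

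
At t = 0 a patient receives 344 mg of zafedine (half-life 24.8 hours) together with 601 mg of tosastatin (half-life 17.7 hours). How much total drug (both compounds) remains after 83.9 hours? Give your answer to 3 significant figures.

zafedine: 344 × (1/2)^(83.9/24.8) = 344 × (1/2)^3.3831 ≈ 32.973 mg.
tosastatin: 601 × (1/2)^(83.9/17.7) = 601 × (1/2)^4.7401 ≈ 22.488 mg.
Total = 32.973 + 22.488 ≈ 55.461 mg.

55.5 mg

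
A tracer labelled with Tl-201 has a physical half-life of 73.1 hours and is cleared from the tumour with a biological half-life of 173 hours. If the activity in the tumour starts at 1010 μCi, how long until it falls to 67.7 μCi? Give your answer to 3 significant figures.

200 hours

1/t_eff = 1/t_phys + 1/t_biol = 1/73.1 + 1/173 = 0.01946 per hour.
t_eff = 73.1 × 173 / (73.1 + 173) ≈ 51.387 hours.
n = log₂(1010/67.7) ≈ 3.8991; t = 3.8991 × 51.387 ≈ 200.36 hours.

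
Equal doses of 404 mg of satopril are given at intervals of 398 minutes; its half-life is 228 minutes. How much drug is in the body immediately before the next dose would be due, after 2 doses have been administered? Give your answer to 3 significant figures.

The 2 doses were given 796, 398 minutes ago.
Total = 404·(1/2)^(796/228) + 404·(1/2)^(398/228)
      = 35.927 + 120.48 ≈ 156.4 mg.

156 mg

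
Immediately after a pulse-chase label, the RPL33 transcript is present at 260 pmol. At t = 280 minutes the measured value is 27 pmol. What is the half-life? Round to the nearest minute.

A/A₀ = 27/260 ≈ 0.10385.
n = log₂(9.6296) ≈ 3.2675 half-lives elapsed in 280 minutes.
t½ = 280/3.2675 ≈ 85.693 minutes.

86 minutes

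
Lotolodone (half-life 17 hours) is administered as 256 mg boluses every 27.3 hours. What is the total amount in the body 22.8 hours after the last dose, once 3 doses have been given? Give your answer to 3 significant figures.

The 3 doses were given 77.4, 50.1, 22.8 hours ago.
Total = 256·(1/2)^(77.4/17) + 256·(1/2)^(50.1/17) + 256·(1/2)^(22.8/17)
      = 10.906 + 33.196 + 101.04 ≈ 145.15 mg.

145 mg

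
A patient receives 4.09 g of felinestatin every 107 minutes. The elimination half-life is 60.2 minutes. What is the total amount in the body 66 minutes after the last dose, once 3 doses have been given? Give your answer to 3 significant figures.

2.63 g

The 3 doses were given 280, 173, 66 minutes ago.
Total = 4.09·(1/2)^(280/60.2) + 4.09·(1/2)^(173/60.2) + 4.09·(1/2)^(66/60.2)
      = 0.16277 + 0.558 + 1.9129 ≈ 2.6337 g.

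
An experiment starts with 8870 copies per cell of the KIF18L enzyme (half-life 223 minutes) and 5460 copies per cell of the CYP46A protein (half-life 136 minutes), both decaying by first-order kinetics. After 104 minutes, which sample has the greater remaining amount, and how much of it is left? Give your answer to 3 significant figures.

KIF18L enzyme: 8870 × (1/2)^0.46637 ≈ 6420 copies per cell.
CYP46A protein: 5460 × (1/2)^0.76471 ≈ 3213.6 copies per cell.
KIF18L enzyme has more remaining, at ≈ 6420 copies per cell.

KIF18L enzyme, 6420 copies per cell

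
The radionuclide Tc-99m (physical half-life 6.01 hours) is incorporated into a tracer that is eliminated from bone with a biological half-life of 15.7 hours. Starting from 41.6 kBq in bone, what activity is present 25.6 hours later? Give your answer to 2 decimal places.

1/t_eff = 1/t_phys + 1/t_biol = 1/6.01 + 1/15.7 = 0.23008 per hour.
t_eff = 6.01 × 15.7 / (6.01 + 15.7) ≈ 4.3462 hours.
Remaining = 41.6 × (1/2)^(25.6/4.3462) = 41.6 × (1/2)^5.8901 ≈ 0.70143 kBq.

0.70 kBq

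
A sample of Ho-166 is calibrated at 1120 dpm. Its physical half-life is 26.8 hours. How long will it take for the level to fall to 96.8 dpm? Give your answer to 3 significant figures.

94.7 hours

Fraction remaining = 96.8/1120 ≈ 0.086429.
n = log₂(1120/96.8) = ln(11.57)/ln 2 ≈ 3.5323 half-lives.
t = n × t½ = 3.5323 × 26.8 ≈ 94.667 hours.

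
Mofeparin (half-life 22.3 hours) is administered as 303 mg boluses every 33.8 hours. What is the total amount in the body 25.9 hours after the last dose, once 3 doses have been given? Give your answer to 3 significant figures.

The 3 doses were given 93.5, 59.7, 25.9 hours ago.
Total = 303·(1/2)^(93.5/22.3) + 303·(1/2)^(59.7/22.3) + 303·(1/2)^(25.9/22.3)
      = 16.568 + 47.375 + 135.46 ≈ 199.4 mg.

199 mg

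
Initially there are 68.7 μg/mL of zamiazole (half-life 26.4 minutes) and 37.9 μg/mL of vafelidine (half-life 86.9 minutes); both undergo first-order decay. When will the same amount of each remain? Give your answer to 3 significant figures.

Set 68.7·(1/2)^(t/26.4) = 37.9·(1/2)^(t/86.9).
Taking log₂: log₂(68.7/37.9) = t·(1/26.4 − 1/86.9).
log₂(1.8127) = 0.85811; 1/26.4 − 1/86.9 = 0.026371.
t = 0.85811 / 0.026371 ≈ 32.54 minutes.

32.5 minutes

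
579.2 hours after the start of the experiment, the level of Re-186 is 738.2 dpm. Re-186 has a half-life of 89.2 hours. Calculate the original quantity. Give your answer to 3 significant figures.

66500 dpm

Number of half-lives elapsed: n = 579.2/89.2 ≈ 6.4933.
A₀ = A × 2^n = 738.2 × 2^6.4933 = 738.2 × 90.089 ≈ 66503 dpm.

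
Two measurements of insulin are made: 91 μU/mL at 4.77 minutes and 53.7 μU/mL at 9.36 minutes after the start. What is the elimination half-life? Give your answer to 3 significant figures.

6.03 minutes

Over Δt = 9.36 − 4.77 = 4.59 minutes, the level fell by a factor of 91/53.7 ≈ 1.6946.
n = log₂(1.6946) ≈ 0.76094 half-lives, so t½ = 4.59/0.76094 ≈ 6.032 minutes.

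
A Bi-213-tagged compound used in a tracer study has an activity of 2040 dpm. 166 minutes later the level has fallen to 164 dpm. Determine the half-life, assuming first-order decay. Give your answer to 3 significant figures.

45.6 minutes

A/A₀ = 164/2040 ≈ 0.080392.
n = log₂(12.439) ≈ 3.6368 half-lives elapsed in 166 minutes.
t½ = 166/3.6368 ≈ 45.645 minutes.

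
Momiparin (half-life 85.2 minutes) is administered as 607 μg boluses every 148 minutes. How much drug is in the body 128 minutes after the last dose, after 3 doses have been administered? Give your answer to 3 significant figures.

The 3 doses were given 424, 276, 128 minutes ago.
Total = 607·(1/2)^(424/85.2) + 607·(1/2)^(276/85.2) + 607·(1/2)^(128/85.2)
      = 19.28 + 64.272 + 214.26 ≈ 297.81 μg.

298 μg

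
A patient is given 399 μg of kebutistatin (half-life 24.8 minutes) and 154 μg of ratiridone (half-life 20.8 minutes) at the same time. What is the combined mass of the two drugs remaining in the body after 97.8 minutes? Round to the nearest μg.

kebutistatin: 399 × (1/2)^(97.8/24.8) = 399 × (1/2)^3.9435 ≈ 25.933 μg.
ratiridone: 154 × (1/2)^(97.8/20.8) = 154 × (1/2)^4.7019 ≈ 5.917 μg.
Total = 25.933 + 5.917 ≈ 31.85 μg.

32 μg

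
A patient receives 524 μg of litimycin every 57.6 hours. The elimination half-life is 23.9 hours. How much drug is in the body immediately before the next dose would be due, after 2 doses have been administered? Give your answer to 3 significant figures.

117 μg

The 2 doses were given 115.2, 57.6 hours ago.
Total = 524·(1/2)^(115.2/23.9) + 524·(1/2)^(57.6/23.9)
      = 18.55 + 98.591 ≈ 117.14 μg.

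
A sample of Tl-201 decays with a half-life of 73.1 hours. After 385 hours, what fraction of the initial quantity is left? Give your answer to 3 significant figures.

n = 385/73.1 ≈ 5.2668 half-lives.
Fraction remaining = (1/2)^5.2668 ≈ 0.025975.

0.0260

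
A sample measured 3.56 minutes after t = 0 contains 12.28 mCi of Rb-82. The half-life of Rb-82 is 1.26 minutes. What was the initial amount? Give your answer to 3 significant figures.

Number of half-lives elapsed: n = 3.56/1.26 ≈ 2.8254.
A₀ = A × 2^n = 12.28 × 2^2.8254 = 12.28 × 7.0881 ≈ 87.042 mCi.

87.0 mCi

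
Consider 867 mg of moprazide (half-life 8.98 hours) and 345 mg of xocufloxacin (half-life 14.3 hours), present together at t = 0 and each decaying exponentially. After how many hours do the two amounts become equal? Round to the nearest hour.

32 hours

Set 867·(1/2)^(t/8.98) = 345·(1/2)^(t/14.3).
Taking log₂: log₂(867/345) = t·(1/8.98 − 1/14.3).
log₂(2.513) = 1.3294; 1/8.98 − 1/14.3 = 0.041429.
t = 1.3294 / 0.041429 ≈ 32.09 hours.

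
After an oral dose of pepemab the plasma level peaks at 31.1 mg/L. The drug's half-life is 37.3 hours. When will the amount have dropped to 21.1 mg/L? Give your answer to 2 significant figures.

21 hours

Fraction remaining = 21.1/31.1 ≈ 0.67846.
n = log₂(31.1/21.1) = ln(1.4739)/ln 2 ≈ 0.55967 half-lives.
t = n × t½ = 0.55967 × 37.3 ≈ 20.876 hours.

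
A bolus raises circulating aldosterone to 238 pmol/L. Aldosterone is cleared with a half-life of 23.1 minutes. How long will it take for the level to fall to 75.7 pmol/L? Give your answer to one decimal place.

Fraction remaining = 75.7/238 ≈ 0.31807.
n = log₂(238/75.7) = ln(3.144)/ln 2 ≈ 1.6526 half-lives.
t = n × t½ = 1.6526 × 23.1 ≈ 38.175 minutes.

38.2 minutes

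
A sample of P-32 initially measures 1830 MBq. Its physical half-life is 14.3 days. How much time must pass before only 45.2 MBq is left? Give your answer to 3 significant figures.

Fraction remaining = 45.2/1830 ≈ 0.024699.
n = log₂(1830/45.2) = ln(40.487)/ln 2 ≈ 5.3394 half-lives.
t = n × t½ = 5.3394 × 14.3 ≈ 76.353 days.

76.4 days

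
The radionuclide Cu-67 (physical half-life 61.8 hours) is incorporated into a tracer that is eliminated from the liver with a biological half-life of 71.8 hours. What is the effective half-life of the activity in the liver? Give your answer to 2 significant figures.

1/t_eff = 1/t_phys + 1/t_biol = 1/61.8 + 1/71.8 = 0.030109 per hour.
t_eff = 61.8 × 71.8 / (61.8 + 71.8) ≈ 33.213 hours.

33 hours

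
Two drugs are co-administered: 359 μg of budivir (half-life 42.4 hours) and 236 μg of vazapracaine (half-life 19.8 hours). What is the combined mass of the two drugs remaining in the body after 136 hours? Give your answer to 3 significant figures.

40.9 μg

budivir: 359 × (1/2)^(136/42.4) = 359 × (1/2)^3.2075 ≈ 38.862 μg.
vazapracaine: 236 × (1/2)^(136/19.8) = 236 × (1/2)^6.8687 ≈ 2.0194 μg.
Total = 38.862 + 2.0194 ≈ 40.882 μg.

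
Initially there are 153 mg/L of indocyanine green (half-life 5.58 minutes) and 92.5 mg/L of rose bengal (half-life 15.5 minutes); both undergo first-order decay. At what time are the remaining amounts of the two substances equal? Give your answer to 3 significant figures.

Set 153·(1/2)^(t/5.58) = 92.5·(1/2)^(t/15.5).
Taking log₂: log₂(153/92.5) = t·(1/5.58 − 1/15.5).
log₂(1.6541) = 0.72601; 1/5.58 − 1/15.5 = 0.1147.
t = 0.72601 / 0.1147 ≈ 6.3299 minutes.

6.33 minutes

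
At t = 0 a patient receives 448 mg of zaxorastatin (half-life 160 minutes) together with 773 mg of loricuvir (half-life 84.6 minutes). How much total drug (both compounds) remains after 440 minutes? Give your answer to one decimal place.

zaxorastatin: 448 × (1/2)^(440/160) = 448 × (1/2)^2.75 ≈ 66.596 mg.
loricuvir: 773 × (1/2)^(440/84.6) = 773 × (1/2)^5.2009 ≈ 21.015 mg.
Total = 66.596 + 21.015 ≈ 87.611 mg.

87.6 mg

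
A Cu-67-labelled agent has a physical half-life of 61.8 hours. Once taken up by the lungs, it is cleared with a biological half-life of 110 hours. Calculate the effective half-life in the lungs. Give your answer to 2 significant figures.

40 hours

1/t_eff = 1/t_phys + 1/t_biol = 1/61.8 + 1/110 = 0.025272 per hour.
t_eff = 61.8 × 110 / (61.8 + 110) ≈ 39.569 hours.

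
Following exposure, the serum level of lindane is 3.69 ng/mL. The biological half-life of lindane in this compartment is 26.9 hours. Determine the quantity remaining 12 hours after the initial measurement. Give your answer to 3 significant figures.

Number of half-lives: n = 12/26.9 ≈ 0.4461.
Remaining = 3.69 × (1/2)^0.4461 = 3.69 × 0.73403 ≈ 2.7086 ng/mL.

2.71 ng/mL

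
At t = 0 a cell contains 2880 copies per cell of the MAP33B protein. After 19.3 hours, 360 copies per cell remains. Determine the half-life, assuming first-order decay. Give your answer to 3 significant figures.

6.43 hours

A/A₀ = 360/2880 ≈ 0.125.
n = log₂(8) ≈ 3 half-lives elapsed in 19.3 hours.
t½ = 19.3/3 ≈ 6.4333 hours.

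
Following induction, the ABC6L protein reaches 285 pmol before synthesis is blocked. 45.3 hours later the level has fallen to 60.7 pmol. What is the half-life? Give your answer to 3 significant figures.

A/A₀ = 60.7/285 ≈ 0.21298.
n = log₂(4.6952) ≈ 2.2312 half-lives elapsed in 45.3 hours.
t½ = 45.3/2.2312 ≈ 20.303 hours.

20.3 hours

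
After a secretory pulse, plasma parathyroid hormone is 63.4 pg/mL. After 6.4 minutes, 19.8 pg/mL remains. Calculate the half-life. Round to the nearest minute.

4 minutes

A/A₀ = 19.8/63.4 ≈ 0.3123.
n = log₂(3.202) ≈ 1.679 half-lives elapsed in 6.4 minutes.
t½ = 6.4/1.679 ≈ 3.8118 minutes.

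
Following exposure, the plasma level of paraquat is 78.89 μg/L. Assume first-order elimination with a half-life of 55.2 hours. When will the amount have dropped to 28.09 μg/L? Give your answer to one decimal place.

82.2 hours

Fraction remaining = 28.09/78.89 ≈ 0.35607.
n = log₂(78.89/28.09) = ln(2.8085)/ln 2 ≈ 1.4898 half-lives.
t = n × t½ = 1.4898 × 55.2 ≈ 82.236 hours.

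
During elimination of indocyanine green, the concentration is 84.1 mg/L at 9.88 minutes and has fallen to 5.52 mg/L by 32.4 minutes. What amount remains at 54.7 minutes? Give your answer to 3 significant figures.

Over Δt = 32.4 − 9.88 = 22.52 minutes, the level fell by a factor of 84.1/5.52 ≈ 15.236.
n = log₂(15.236) ≈ 3.9294 half-lives, so t½ = 22.52/3.9294 ≈ 5.7312 minutes.
From t = 32.4 to t = 54.7: 5.52 × (1/2)^((54.7−32.4)/5.7312) ≈ 0.37208 mg/L.

0.372 mg/L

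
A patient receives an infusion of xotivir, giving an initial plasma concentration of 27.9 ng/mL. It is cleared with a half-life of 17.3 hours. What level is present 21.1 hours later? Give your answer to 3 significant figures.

12.0 ng/mL

Number of half-lives: n = 21.1/17.3 ≈ 1.2197.
Remaining = 27.9 × (1/2)^1.2197 = 27.9 × 0.42939 ≈ 11.98 ng/mL.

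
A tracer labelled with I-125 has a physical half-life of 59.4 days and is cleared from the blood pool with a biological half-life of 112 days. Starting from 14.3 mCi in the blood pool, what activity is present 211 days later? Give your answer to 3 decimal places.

1/t_eff = 1/t_phys + 1/t_biol = 1/59.4 + 1/112 = 0.025764 per day.
t_eff = 59.4 × 112 / (59.4 + 112) ≈ 38.814 days.
Remaining = 14.3 × (1/2)^(211/38.814) = 14.3 × (1/2)^5.4361 ≈ 0.33029 mCi.

0.330 mCi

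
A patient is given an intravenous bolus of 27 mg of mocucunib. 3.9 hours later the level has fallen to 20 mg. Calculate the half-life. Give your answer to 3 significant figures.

A/A₀ = 20/27 ≈ 0.74074.
n = log₂(1.35) ≈ 0.43296 half-lives elapsed in 3.9 hours.
t½ = 3.9/0.43296 ≈ 9.0078 hours.

9.01 hours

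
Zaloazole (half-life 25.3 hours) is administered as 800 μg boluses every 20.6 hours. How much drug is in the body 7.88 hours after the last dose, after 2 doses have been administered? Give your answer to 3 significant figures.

The 2 doses were given 28.48, 7.88 hours ago.
Total = 800·(1/2)^(28.48/25.3) + 800·(1/2)^(7.88/25.3)
      = 366.63 + 644.66 ≈ 1011.3 μg.

1010 μg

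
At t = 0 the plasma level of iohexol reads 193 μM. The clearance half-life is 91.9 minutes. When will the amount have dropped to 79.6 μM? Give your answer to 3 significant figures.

Fraction remaining = 79.6/193 ≈ 0.41244.
n = log₂(193/79.6) = ln(2.4246)/ln 2 ≈ 1.2778 half-lives.
t = n × t½ = 1.2778 × 91.9 ≈ 117.43 minutes.

117 minutes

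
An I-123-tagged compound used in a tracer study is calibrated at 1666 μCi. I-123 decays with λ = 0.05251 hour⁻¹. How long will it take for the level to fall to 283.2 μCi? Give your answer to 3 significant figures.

33.7 hours

t½ = ln 2 / λ = 0.69315 / 0.05251 ≈ 13.2 hours.
Fraction remaining = 283.2/1666 ≈ 0.16999.
n = log₂(1666/283.2) = ln(5.8828)/ln 2 ≈ 2.5565 half-lives.
t = n × t½ = 2.5565 × 13.2 ≈ 33.746 hours.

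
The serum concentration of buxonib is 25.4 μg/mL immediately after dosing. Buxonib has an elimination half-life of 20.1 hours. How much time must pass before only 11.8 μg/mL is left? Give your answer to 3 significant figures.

Fraction remaining = 11.8/25.4 ≈ 0.46457.
n = log₂(25.4/11.8) = ln(2.1525)/ln 2 ≈ 1.106 half-lives.
t = n × t½ = 1.106 × 20.1 ≈ 22.231 hours.

22.2 hours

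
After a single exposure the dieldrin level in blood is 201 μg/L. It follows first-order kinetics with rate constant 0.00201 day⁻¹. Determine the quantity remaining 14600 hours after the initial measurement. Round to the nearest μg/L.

t½ = ln 2 / k = 0.69315 / 0.00201 ≈ 344.85 days.
Convert the elapsed time: 14600 hours = 608.333 days.
Number of half-lives: n = 608.333/344.85 ≈ 1.7641.
Remaining = 201 × (1/2)^1.7641 = 201 × 0.29442 ≈ 59.178 μg/L.

59 μg/L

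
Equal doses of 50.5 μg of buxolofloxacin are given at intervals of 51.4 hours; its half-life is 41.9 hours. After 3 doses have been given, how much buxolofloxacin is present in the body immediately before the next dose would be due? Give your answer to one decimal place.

The 3 doses were given 154.2, 102.8, 51.4 hours ago.
Total = 50.5·(1/2)^(154.2/41.9) + 50.5·(1/2)^(102.8/41.9) + 50.5·(1/2)^(51.4/41.9)
      = 3.9395 + 9.2199 + 21.578 ≈ 34.737 μg.

34.7 μg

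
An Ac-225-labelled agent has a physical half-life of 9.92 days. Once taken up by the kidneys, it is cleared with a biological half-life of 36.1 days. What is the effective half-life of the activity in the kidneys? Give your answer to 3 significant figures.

1/t_eff = 1/t_phys + 1/t_biol = 1/9.92 + 1/36.1 = 0.12851 per day.
t_eff = 9.92 × 36.1 / (9.92 + 36.1) ≈ 7.7817 days.

7.78 days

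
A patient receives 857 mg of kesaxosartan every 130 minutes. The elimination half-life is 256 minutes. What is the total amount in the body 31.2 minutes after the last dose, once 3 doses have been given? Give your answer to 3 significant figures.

The 3 doses were given 291.2, 161.2, 31.2 minutes ago.
Total = 857·(1/2)^(291.2/256) + 857·(1/2)^(161.2/256) + 857·(1/2)^(31.2/256)
      = 389.55 + 553.89 + 787.58 ≈ 1731 mg.

1730 mg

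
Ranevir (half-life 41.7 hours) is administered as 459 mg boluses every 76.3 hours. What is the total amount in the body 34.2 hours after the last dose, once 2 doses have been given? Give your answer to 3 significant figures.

The 2 doses were given 110.5, 34.2 hours ago.
Total = 459·(1/2)^(110.5/41.7) + 459·(1/2)^(34.2/41.7)
      = 73.134 + 259.97 ≈ 333.1 mg.

333 mg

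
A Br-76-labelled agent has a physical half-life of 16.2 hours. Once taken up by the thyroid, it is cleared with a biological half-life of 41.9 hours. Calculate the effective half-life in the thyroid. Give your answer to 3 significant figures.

11.7 hours

1/t_eff = 1/t_phys + 1/t_biol = 1/16.2 + 1/41.9 = 0.085595 per hour.
t_eff = 16.2 × 41.9 / (16.2 + 41.9) ≈ 11.683 hours.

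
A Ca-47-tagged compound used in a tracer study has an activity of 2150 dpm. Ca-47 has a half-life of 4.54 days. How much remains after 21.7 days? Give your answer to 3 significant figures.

Number of half-lives: n = 21.7/4.54 ≈ 4.7797.
Remaining = 2150 × (1/2)^4.7797 = 2150 × 0.036405 ≈ 78.27 dpm.

78.3 dpm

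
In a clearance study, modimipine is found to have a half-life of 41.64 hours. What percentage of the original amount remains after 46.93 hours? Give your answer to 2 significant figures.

46%

n = 46.93/41.64 ≈ 1.127 half-lives.
Fraction remaining = (1/2)^1.127 ≈ 0.45785, i.e. 45.785%.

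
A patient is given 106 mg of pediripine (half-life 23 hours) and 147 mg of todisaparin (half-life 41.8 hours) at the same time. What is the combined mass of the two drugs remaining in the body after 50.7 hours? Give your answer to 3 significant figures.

pediripine: 106 × (1/2)^(50.7/23) = 106 × (1/2)^2.2043 ≈ 23 mg.
todisaparin: 147 × (1/2)^(50.7/41.8) = 147 × (1/2)^1.2129 ≈ 63.415 mg.
Total = 23 + 63.415 ≈ 86.415 mg.

86.4 mg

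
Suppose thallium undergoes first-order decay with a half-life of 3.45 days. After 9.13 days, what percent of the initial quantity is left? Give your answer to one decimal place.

16.0%

n = 9.13/3.45 ≈ 2.6464 half-lives.
Fraction remaining = (1/2)^2.6464 ≈ 0.15972, i.e. 15.972%.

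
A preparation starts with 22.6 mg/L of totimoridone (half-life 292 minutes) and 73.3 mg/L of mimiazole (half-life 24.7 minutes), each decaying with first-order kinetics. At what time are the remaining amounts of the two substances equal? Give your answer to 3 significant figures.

45.8 minutes

Set 22.6·(1/2)^(t/292) = 73.3·(1/2)^(t/24.7).
Taking log₂: log₂(22.6/73.3) = t·(1/292 − 1/24.7).
log₂(0.30832) = -1.6975; 1/292 − 1/24.7 = -0.037061.
t = -1.6975 / -0.037061 ≈ 45.802 minutes.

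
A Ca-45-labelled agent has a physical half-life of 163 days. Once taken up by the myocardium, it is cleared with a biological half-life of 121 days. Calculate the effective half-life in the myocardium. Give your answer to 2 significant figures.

69 days

1/t_eff = 1/t_phys + 1/t_biol = 1/163 + 1/121 = 0.014399 per day.
t_eff = 163 × 121 / (163 + 121) ≈ 69.447 days.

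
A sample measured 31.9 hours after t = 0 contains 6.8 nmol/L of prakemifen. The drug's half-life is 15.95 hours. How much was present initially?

Number of half-lives elapsed: n = 31.9/15.95 ≈ 2.
A₀ = A × 2^n = 6.8 × 2^2 = 6.8 × 4 ≈ 27.2 nmol/L.

27.2 nmol/L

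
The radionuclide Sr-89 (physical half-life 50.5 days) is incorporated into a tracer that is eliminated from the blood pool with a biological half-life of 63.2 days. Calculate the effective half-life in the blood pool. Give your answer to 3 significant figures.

28.1 days

1/t_eff = 1/t_phys + 1/t_biol = 1/50.5 + 1/63.2 = 0.035625 per day.
t_eff = 50.5 × 63.2 / (50.5 + 63.2) ≈ 28.07 days.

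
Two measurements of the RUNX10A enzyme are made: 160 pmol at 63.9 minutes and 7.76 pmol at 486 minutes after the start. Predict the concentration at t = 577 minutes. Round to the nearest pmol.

Over Δt = 486 − 63.9 = 422.1 minutes, the level fell by a factor of 160/7.76 ≈ 20.619.
n = log₂(20.619) ≈ 4.3659 half-lives, so t½ = 422.1/4.3659 ≈ 96.682 minutes.
From t = 486 to t = 577: 7.76 × (1/2)^((577−486)/96.682) ≈ 4.0413 pmol.

4 pmol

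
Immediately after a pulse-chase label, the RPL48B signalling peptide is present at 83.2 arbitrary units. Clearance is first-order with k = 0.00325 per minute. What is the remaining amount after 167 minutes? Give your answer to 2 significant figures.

48 arbitrary units

t½ = ln 2 / k = 0.69315 / 0.00325 ≈ 213.28 minutes.
Number of half-lives: n = 167/213.28 ≈ 0.78302.
Remaining = 83.2 × (1/2)^0.78302 = 83.2 × 0.58115 ≈ 48.352 arbitrary units.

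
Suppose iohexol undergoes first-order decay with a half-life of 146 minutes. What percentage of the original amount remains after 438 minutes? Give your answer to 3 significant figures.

n = 438/146 ≈ 3 half-lives.
Fraction remaining = (1/2)^3 ≈ 0.125, i.e. 12.5%.

12.5%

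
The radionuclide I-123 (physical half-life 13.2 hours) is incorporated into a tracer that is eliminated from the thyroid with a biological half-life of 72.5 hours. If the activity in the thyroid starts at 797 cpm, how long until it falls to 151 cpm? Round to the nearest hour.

27 hours

1/t_eff = 1/t_phys + 1/t_biol = 1/13.2 + 1/72.5 = 0.089551 per hour.
t_eff = 13.2 × 72.5 / (13.2 + 72.5) ≈ 11.167 hours.
n = log₂(797/151) ≈ 2.4; t = 2.4 × 11.167 ≈ 26.801 hours.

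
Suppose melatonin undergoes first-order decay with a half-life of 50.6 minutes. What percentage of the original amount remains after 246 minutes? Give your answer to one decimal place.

3.4%

n = 246/50.6 ≈ 4.8617 half-lives.
Fraction remaining = (1/2)^4.8617 ≈ 0.034395, i.e. 3.4395%.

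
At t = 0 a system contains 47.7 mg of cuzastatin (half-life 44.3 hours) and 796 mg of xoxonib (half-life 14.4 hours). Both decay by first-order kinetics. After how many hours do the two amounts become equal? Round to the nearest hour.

Set 47.7·(1/2)^(t/44.3) = 796·(1/2)^(t/14.4).
Taking log₂: log₂(47.7/796) = t·(1/44.3 − 1/14.4).
log₂(0.059925) = -4.0607; 1/44.3 − 1/14.4 = -0.046871.
t = -4.0607 / -0.046871 ≈ 86.636 hours.

87 hours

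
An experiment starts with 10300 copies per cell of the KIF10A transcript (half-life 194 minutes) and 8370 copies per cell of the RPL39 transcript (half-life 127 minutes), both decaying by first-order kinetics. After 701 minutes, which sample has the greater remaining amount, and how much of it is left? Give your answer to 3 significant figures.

KIF10A transcript, 842 copies per cell

KIF10A transcript: 10300 × (1/2)^3.6134 ≈ 841.58 copies per cell.
RPL39 transcript: 8370 × (1/2)^5.5197 ≈ 182.45 copies per cell.
KIF10A transcript has more remaining, at ≈ 841.58 copies per cell.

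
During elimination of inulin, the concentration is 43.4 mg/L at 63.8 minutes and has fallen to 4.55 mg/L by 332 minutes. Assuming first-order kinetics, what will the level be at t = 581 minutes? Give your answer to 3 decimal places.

Over Δt = 332 − 63.8 = 268.2 minutes, the level fell by a factor of 43.4/4.55 ≈ 9.5385.
n = log₂(9.5385) ≈ 3.2538 half-lives, so t½ = 268.2/3.2538 ≈ 82.428 minutes.
From t = 332 to t = 581: 4.55 × (1/2)^((581−332)/82.428) ≈ 0.5606 mg/L.

0.561 mg/L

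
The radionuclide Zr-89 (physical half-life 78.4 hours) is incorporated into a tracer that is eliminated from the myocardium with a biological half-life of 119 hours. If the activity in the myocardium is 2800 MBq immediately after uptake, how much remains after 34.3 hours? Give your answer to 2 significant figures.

1700 MBq

1/t_eff = 1/t_phys + 1/t_biol = 1/78.4 + 1/119 = 0.021158 per hour.
t_eff = 78.4 × 119 / (78.4 + 119) ≈ 47.262 hours.
Remaining = 2800 × (1/2)^(34.3/47.262) = 2800 × (1/2)^0.72574 ≈ 1693.1 MBq.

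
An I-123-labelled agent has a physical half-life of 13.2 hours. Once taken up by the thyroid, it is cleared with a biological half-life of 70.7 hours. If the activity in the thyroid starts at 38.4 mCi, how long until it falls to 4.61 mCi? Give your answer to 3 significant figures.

34.0 hours

1/t_eff = 1/t_phys + 1/t_biol = 1/13.2 + 1/70.7 = 0.089902 per hour.
t_eff = 13.2 × 70.7 / (13.2 + 70.7) ≈ 11.123 hours.
n = log₂(38.4/4.61) ≈ 3.0583; t = 3.0583 × 11.123 ≈ 34.018 hours.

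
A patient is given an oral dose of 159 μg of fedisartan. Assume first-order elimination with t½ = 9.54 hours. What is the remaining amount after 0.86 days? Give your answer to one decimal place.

Convert the elapsed time: 0.86 days = 20.64 hours.
Number of half-lives: n = 20.64/9.54 ≈ 2.1635.
Remaining = 159 × (1/2)^2.1635 = 159 × 0.22321 ≈ 35.49 μg.

35.5 μg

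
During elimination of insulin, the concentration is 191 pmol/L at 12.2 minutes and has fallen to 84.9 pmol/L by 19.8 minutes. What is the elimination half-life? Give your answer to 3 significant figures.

Over Δt = 19.8 − 12.2 = 7.6 minutes, the level fell by a factor of 191/84.9 ≈ 2.2497.
n = log₂(2.2497) ≈ 1.1697 half-lives, so t½ = 7.6/1.1697 ≈ 6.4972 minutes.

6.50 minutes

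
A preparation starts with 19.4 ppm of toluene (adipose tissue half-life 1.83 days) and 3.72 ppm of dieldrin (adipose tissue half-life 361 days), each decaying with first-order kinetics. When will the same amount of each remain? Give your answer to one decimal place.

Set 19.4·(1/2)^(t/1.83) = 3.72·(1/2)^(t/361).
Taking log₂: log₂(19.4/3.72) = t·(1/1.83 − 1/361).
log₂(5.2151) = 2.3827; 1/1.83 − 1/361 = 0.54368.
t = 2.3827 / 0.54368 ≈ 4.3825 days.

4.4 days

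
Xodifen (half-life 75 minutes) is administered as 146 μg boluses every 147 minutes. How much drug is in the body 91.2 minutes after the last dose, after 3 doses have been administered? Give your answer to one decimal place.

83.2 μg

The 3 doses were given 385.2, 238.2, 91.2 minutes ago.
Total = 146·(1/2)^(385.2/75) + 146·(1/2)^(238.2/75) + 146·(1/2)^(91.2/75)
      = 4.1521 + 16.154 + 62.849 ≈ 83.155 μg.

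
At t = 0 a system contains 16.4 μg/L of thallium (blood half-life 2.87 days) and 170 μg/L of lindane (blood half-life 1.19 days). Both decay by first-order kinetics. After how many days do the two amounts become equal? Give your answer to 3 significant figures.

6.86 days

Set 16.4·(1/2)^(t/2.87) = 170·(1/2)^(t/1.19).
Taking log₂: log₂(16.4/170) = t·(1/2.87 − 1/1.19).
log₂(0.096471) = -3.3738; 1/2.87 − 1/1.19 = -0.4919.
t = -3.3738 / -0.4919 ≈ 6.8586 days.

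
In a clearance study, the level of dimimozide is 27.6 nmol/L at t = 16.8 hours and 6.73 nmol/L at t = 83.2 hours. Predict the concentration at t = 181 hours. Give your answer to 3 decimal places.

Over Δt = 83.2 − 16.8 = 66.4 hours, the level fell by a factor of 27.6/6.73 ≈ 4.101.
n = log₂(4.101) ≈ 2.036 half-lives, so t½ = 66.4/2.036 ≈ 32.613 hours.
From t = 83.2 to t = 181: 6.73 × (1/2)^((181−83.2)/32.613) ≈ 0.84195 nmol/L.

0.842 nmol/L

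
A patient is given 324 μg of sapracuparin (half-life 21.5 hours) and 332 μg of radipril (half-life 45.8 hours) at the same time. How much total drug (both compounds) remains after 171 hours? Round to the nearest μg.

26 μg

sapracuparin: 324 × (1/2)^(171/21.5) = 324 × (1/2)^7.9535 ≈ 1.3071 μg.
radipril: 332 × (1/2)^(171/45.8) = 332 × (1/2)^3.7336 ≈ 24.958 μg.
Total = 1.3071 + 24.958 ≈ 26.265 μg.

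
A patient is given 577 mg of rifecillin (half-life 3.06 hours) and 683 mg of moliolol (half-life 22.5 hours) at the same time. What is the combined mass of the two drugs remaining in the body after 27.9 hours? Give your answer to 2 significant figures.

rifecillin: 577 × (1/2)^(27.9/3.06) = 577 × (1/2)^9.1176 ≈ 1.0387 mg.
moliolol: 683 × (1/2)^(27.9/22.5) = 683 × (1/2)^1.24 ≈ 289.16 mg.
Total = 1.0387 + 289.16 ≈ 290.2 mg.

290 mg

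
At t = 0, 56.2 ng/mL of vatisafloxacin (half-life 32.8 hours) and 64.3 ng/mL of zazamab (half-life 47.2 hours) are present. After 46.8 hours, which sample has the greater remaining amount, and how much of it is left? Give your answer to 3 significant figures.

vatisafloxacin: 56.2 × (1/2)^1.4268 ≈ 20.903 ng/mL.
zazamab: 64.3 × (1/2)^0.99153 ≈ 32.339 ng/mL.
Zazamab has more remaining, at ≈ 32.339 ng/mL.

zazamab, 32.3 ng/mL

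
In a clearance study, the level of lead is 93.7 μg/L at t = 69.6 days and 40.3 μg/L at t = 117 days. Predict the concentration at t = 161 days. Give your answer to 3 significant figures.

Over Δt = 117 − 69.6 = 47.4 days, the level fell by a factor of 93.7/40.3 ≈ 2.3251.
n = log₂(2.3251) ≈ 1.2173 half-lives, so t½ = 47.4/1.2173 ≈ 38.94 days.
From t = 117 to t = 161: 40.3 × (1/2)^((161−117)/38.94) ≈ 18.414 μg/L.

18.4 μg/L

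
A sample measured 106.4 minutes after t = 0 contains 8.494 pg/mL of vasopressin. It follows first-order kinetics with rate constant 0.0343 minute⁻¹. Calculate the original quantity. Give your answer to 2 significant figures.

330 pg/mL

t½ = ln 2 / k = 0.69315 / 0.0343 ≈ 20.208 minutes.
Number of half-lives elapsed: n = 106.4/20.208 ≈ 5.2651.
A₀ = A × 2^n = 8.494 × 2^5.2651 = 8.494 × 38.456 ≈ 326.65 pg/mL.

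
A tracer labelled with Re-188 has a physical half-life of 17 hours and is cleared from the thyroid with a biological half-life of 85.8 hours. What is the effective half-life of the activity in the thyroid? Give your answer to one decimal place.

14.2 hours

1/t_eff = 1/t_phys + 1/t_biol = 1/17 + 1/85.8 = 0.070479 per hour.
t_eff = 17 × 85.8 / (17 + 85.8) ≈ 14.189 hours.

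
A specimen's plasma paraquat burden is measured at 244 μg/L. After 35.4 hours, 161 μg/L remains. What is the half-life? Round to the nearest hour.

59 hours

A/A₀ = 161/244 ≈ 0.65984.
n = log₂(1.5155) ≈ 0.59982 half-lives elapsed in 35.4 hours.
t½ = 35.4/0.59982 ≈ 59.018 hours.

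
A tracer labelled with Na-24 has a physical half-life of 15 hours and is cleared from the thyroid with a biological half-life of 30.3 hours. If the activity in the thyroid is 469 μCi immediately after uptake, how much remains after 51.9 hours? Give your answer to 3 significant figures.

1/t_eff = 1/t_phys + 1/t_biol = 1/15 + 1/30.3 = 0.09967 per hour.
t_eff = 15 × 30.3 / (15 + 30.3) ≈ 10.033 hours.
Remaining = 469 × (1/2)^(51.9/10.033) = 469 × (1/2)^5.1729 ≈ 13.001 μCi.

13.0 μCi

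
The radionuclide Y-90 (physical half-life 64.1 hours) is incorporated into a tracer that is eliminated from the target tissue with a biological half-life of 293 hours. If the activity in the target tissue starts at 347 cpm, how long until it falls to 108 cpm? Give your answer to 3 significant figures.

1/t_eff = 1/t_phys + 1/t_biol = 1/64.1 + 1/293 = 0.019014 per hour.
t_eff = 64.1 × 293 / (64.1 + 293) ≈ 52.594 hours.
n = log₂(347/108) ≈ 1.6839; t = 1.6839 × 52.594 ≈ 88.563 hours.

88.6 hours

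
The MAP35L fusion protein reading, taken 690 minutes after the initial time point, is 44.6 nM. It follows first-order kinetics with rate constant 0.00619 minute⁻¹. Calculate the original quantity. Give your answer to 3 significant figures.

3190 nM

t½ = ln 2 / k = 0.69315 / 0.00619 ≈ 111.98 minutes.
Number of half-lives elapsed: n = 690/111.98 ≈ 6.1619.
A₀ = A × 2^n = 44.6 × 2^6.1619 = 44.6 × 71.6 ≈ 3193.4 nM.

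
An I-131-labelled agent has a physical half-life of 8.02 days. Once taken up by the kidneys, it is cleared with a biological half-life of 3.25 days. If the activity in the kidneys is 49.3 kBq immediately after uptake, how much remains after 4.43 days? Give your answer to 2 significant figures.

1/t_eff = 1/t_phys + 1/t_biol = 1/8.02 + 1/3.25 = 0.43238 per day.
t_eff = 8.02 × 3.25 / (8.02 + 3.25) ≈ 2.3128 days.
Remaining = 49.3 × (1/2)^(4.43/2.3128) = 49.3 × (1/2)^1.9154 ≈ 13.069 kBq.

13 kBq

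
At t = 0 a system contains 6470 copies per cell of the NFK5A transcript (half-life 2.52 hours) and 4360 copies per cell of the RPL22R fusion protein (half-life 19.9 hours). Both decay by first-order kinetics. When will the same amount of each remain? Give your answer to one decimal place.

Set 6470·(1/2)^(t/2.52) = 4360·(1/2)^(t/19.9).
Taking log₂: log₂(6470/4360) = t·(1/2.52 − 1/19.9).
log₂(1.4839) = 0.56944; 1/2.52 − 1/19.9 = 0.34657.
t = 0.56944 / 0.34657 ≈ 1.643 hours.

1.6 hours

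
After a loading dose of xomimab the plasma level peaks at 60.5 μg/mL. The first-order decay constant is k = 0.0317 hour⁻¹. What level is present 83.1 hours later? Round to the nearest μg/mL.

t½ = ln 2 / k = 0.69315 / 0.0317 ≈ 21.866 hours.
Number of half-lives: n = 83.1/21.866 ≈ 3.8004.
Remaining = 60.5 × (1/2)^3.8004 = 60.5 × 0.071771 ≈ 4.3422 μg/mL.

4 μg/mL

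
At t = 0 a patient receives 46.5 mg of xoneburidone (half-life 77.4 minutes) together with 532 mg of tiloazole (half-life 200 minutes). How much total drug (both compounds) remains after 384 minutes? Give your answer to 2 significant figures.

xoneburidone: 46.5 × (1/2)^(384/77.4) = 46.5 × (1/2)^4.9612 ≈ 1.4927 mg.
tiloazole: 532 × (1/2)^(384/200) = 532 × (1/2)^1.92 ≈ 140.58 mg.
Total = 1.4927 + 140.58 ≈ 142.08 mg.

140 mg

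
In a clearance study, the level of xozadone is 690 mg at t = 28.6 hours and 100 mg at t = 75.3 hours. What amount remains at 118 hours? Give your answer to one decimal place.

17.1 mg

Over Δt = 75.3 − 28.6 = 46.7 hours, the level fell by a factor of 690/100 ≈ 6.9.
n = log₂(6.9) ≈ 2.7866 half-lives, so t½ = 46.7/2.7866 ≈ 16.759 hours.
From t = 75.3 to t = 118: 100 × (1/2)^((118−75.3)/16.759) ≈ 17.1 mg.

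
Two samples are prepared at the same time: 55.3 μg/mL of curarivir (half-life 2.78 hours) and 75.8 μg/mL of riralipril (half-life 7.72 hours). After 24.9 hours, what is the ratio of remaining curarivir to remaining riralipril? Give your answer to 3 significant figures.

curarivir: 55.3 × (1/2)^(24.9/2.78) = 55.3 × (1/2)^8.9568 ≈ 0.11129 μg/mL.
riralipril: 75.8 × (1/2)^(24.9/7.72) = 75.8 × (1/2)^3.2254 ≈ 8.1046 μg/mL.
Ratio ≈ 0.11129 / 8.1046 ≈ 0.013732.

0.0137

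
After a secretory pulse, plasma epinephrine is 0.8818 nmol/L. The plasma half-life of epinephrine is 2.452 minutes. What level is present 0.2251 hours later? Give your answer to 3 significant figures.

Convert the elapsed time: 0.2251 hours = 13.506 minutes.
Number of half-lives: n = 13.506/2.452 ≈ 5.5082.
Remaining = 0.8818 × (1/2)^5.5082 = 0.8818 × 0.021973 ≈ 0.019375 nmol/L.

0.0194 nmol/L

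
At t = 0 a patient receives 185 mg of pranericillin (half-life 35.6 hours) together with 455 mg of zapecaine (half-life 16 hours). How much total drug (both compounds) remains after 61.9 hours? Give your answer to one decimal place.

86.6 mg

pranericillin: 185 × (1/2)^(61.9/35.6) = 185 × (1/2)^1.7388 ≈ 55.431 mg.
zapecaine: 455 × (1/2)^(61.9/16) = 455 × (1/2)^3.8687 ≈ 31.146 mg.
Total = 55.431 + 31.146 ≈ 86.577 mg.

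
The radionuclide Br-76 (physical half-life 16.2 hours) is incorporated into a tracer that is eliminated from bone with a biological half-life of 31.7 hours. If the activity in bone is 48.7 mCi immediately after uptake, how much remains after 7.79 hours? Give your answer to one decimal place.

29.4 mCi

1/t_eff = 1/t_phys + 1/t_biol = 1/16.2 + 1/31.7 = 0.093274 per hour.
t_eff = 16.2 × 31.7 / (16.2 + 31.7) ≈ 10.721 hours.
Remaining = 48.7 × (1/2)^(7.79/10.721) = 48.7 × (1/2)^0.72661 ≈ 29.431 mCi.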